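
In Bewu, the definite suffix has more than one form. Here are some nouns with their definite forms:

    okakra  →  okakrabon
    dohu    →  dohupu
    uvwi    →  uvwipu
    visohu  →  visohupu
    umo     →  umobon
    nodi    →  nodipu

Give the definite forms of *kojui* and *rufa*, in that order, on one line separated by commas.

kojuipu, rufabon

The suffix is conditioned by the last vowel: -pu when the last vowel of the stem is a high vowel (*dohu*, *uvwi*, *visohu*, *nodi*); -bon when the last vowel of the stem is a non-high vowel (*okakra*, *umo*).
The last vowel of *kojui* is /i/, which is a high vowel, so the suffix is -pu, giving *kojuipu*.
The last vowel of *rufa* is /a/, which is a non-high vowel, so the suffix is -bon, giving *rufabon*.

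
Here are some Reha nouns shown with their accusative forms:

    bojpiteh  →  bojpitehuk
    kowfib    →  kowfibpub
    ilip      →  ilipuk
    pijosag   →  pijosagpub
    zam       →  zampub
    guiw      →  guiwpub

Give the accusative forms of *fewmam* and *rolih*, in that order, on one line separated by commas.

fewmampub, rolihuk

The pattern is voicing of the final consonant: -uk when the stem ends in a voiceless consonant (*bojpiteh*, *ilip*); -pub when the stem ends in a voiced consonant (*kowfib*, *pijosag*, *zam*, *guiw*).
The final consonant of *fewmam* is /m/, which is voiced, so the suffix is -pub, giving *fewmampub*.
The final consonant of *rolih* is /h/, which is voiceless, so the suffix is -uk, giving *rolihuk*.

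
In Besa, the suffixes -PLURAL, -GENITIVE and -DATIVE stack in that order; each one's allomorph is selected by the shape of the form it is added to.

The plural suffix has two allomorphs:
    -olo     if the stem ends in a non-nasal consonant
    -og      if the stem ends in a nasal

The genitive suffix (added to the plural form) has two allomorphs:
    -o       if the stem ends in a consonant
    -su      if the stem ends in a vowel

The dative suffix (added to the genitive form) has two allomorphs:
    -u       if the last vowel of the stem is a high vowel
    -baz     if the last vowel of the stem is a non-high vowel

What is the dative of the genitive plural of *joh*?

The final consonant of *joh* is /h/, which is non-nasal, so the plural suffix is -olo, giving *joholo*.
The plural form *joholo*: final sound = /o/, a vowel → -su → *joholosu*.
The genitive form *joholosu*: last vowel = /u/, a high vowel → -u → *joholosuu*.

joholosuu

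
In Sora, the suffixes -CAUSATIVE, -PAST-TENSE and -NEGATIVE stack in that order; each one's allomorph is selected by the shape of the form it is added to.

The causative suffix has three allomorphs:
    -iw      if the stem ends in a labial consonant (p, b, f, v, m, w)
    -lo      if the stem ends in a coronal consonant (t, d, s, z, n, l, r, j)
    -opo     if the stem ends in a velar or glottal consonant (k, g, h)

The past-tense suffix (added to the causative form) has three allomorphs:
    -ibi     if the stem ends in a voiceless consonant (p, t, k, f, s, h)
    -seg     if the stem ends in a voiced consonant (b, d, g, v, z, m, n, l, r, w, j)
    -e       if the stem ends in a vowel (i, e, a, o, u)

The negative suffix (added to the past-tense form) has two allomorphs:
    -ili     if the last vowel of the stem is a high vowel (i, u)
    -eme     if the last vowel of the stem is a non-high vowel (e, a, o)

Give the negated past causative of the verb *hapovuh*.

hapovuhopoeeme

*hapovuh*: final consonant = /h/, velar/glottal → -opo → *hapovuhopo*.
Since the final sound of the causative form *hapovuhopo* is /o/ (a vowel), it takes -e, giving *hapovuhopoe*.
The past-tense form *hapovuhopoe* — last vowel /e/ (a non-high vowel) → -eme → *hapovuhopoeeme*.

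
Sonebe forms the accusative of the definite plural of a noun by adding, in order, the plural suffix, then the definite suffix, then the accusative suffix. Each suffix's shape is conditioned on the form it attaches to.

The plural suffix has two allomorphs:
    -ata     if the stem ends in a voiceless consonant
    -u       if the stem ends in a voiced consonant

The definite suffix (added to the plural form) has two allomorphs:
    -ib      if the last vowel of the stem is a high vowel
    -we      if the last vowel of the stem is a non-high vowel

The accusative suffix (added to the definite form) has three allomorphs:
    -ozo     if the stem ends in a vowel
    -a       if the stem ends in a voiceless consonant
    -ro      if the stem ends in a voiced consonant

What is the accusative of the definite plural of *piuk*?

piukataweozo

The final consonant of *piuk* is /k/, which is voiceless, so the plural suffix is -ata, giving *piukata*.
The plural form *piukata* — last vowel /a/ (a non-high vowel) → -we → *piukatawe*.
Since the final sound of the definite form *piukatawe* is /e/ (a vowel), it takes -ozo, giving *piukataweozo*.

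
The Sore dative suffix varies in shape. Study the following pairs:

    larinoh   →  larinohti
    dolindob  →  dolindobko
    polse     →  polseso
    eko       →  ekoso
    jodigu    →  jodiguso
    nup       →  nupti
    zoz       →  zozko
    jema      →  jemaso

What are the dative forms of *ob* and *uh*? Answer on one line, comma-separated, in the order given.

obko, uhti

The pattern is voicing of the final sound: -ti when the stem ends in a voiceless consonant (*larinoh*, *nup*); -ko when the stem ends in a voiced consonant (*dolindob*, *zoz*); -so when the stem ends in a vowel (*polse*, *eko*, *jodigu*, *jema*).
*ob*: final sound = /b/, a voiced consonant → -ko → *obko*.
Since the final sound of *uh* is /h/ (a voiceless consonant), it takes -ti, giving *uhti*.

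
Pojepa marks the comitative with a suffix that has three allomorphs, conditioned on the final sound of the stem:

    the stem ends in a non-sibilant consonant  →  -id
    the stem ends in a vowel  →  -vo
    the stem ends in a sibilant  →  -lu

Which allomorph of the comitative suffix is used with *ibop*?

*ibop* — final sound /p/ (a non-sibilant consonant) → -id.

-id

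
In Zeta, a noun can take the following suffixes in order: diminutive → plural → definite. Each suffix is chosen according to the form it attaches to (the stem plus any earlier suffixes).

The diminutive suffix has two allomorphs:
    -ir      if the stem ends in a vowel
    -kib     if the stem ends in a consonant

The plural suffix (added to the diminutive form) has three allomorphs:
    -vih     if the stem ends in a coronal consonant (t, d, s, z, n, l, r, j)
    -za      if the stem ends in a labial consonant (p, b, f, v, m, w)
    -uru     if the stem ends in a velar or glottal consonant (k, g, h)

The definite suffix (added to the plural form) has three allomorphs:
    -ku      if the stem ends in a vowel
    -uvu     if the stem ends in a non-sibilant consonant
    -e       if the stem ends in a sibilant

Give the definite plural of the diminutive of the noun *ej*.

ejkibzaku

Since the final sound of *ej* is /j/ (a consonant), it takes -kib, giving *ejkib*.
The diminutive form *ejkib* — final consonant /b/ (labial) → -za → *ejkibza*.
The final sound of the plural form *ejkibza* is /a/, which is a vowel, so the definite suffix is -ku, giving *ejkibzaku*.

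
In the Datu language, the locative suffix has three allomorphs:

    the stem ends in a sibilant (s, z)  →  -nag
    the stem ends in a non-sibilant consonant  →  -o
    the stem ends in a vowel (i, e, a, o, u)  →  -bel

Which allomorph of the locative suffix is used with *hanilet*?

-o

The final sound of *hanilet* is /t/, which is a non-sibilant consonant, so the suffix is -o.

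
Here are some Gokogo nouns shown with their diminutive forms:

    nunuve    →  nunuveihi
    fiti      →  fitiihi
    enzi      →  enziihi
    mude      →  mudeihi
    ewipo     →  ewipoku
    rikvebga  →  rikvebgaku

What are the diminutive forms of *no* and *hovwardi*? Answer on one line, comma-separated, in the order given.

The alternation tracks the last vowel of the stem — -ihi when the last vowel of the stem is a front vowel (*nunuve*, *fiti*, *enzi*, *mude*); -ku when the last vowel of the stem is a back vowel (*ewipo*, *rikvebga*).
*no* — last vowel /o/ (a back vowel) → -ku → *noku*.
The last vowel of *hovwardi* is /i/, which is a front vowel, so the suffix is -ihi, giving *hovwardiihi*.

noku, hovwardiihi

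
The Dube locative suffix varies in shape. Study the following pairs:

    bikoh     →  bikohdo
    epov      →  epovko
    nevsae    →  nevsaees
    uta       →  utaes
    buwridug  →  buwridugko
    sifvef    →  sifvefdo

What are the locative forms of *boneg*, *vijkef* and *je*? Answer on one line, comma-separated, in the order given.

The alternation tracks the final sound of the stem — -do when the stem ends in a voiceless consonant (*bikoh*, *sifvef*); -ko when the stem ends in a voiced consonant (*epov*, *buwridug*); -es when the stem ends in a vowel (*nevsae*, *uta*).
*boneg* — final sound /g/ (a voiced consonant) → -ko → *bonegko*.
*vijkef*: final sound = /f/, a voiceless consonant → -do → *vijkefdo*.
*je*: final sound = /e/, a vowel → -es → *jees*.

bonegko, vijkefdo, jees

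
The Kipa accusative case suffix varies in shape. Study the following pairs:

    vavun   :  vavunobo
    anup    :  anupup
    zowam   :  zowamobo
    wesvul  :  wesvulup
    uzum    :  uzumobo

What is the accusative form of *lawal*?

lawalup

Looking at the final consonant of each stem: -obo when the stem ends in a nasal (*vavun*, *zowam*, *uzum*); -up when the stem ends in a non-nasal consonant (*anup*, *wesvul*).
The final consonant of *lawal* is /l/, which is non-nasal, so the suffix is -up, giving *lawalup*.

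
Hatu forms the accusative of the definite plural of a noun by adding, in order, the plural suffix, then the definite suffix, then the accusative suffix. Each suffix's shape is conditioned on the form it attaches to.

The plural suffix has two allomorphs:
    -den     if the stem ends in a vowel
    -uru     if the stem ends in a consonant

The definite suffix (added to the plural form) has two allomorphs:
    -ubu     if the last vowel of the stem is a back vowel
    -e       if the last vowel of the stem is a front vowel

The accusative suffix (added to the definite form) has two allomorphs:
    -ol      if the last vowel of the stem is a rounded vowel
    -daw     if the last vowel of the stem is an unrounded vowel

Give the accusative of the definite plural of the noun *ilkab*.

ilkaburuubuol

*ilkab* — final sound /b/ (a consonant) → -uru → *ilkaburu*.
The last vowel of the plural form *ilkaburu* is /u/, which is a back vowel, so the definite suffix is -ubu, giving *ilkaburuubu*.
The last vowel of the definite form *ilkaburuubu* is /u/, which is a rounded vowel, so the accusative suffix is -ol, giving *ilkaburuubuol*.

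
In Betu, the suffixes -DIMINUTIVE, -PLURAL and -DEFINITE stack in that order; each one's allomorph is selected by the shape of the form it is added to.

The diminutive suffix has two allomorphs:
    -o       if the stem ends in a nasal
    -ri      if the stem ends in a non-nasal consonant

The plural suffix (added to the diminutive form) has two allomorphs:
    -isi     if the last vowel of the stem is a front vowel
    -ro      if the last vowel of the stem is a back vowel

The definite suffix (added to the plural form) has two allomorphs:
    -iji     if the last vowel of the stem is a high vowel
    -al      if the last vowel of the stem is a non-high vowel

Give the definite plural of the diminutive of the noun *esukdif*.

The final consonant of *esukdif* is /f/, which is non-nasal, so the diminutive suffix is -ri, giving *esukdifri*.
The last vowel of the diminutive form *esukdifri* is /i/, which is a front vowel, so the plural suffix is -isi, giving *esukdifriisi*.
The plural form *esukdifriisi* — last vowel /i/ (a high vowel) → -iji → *esukdifriisiiji*.

esukdifriisiiji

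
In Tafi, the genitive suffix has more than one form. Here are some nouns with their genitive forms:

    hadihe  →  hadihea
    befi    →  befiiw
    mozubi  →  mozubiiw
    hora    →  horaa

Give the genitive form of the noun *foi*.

The alternation tracks the last vowel of the stem — -iw when the last vowel of the stem is a high vowel (*befi*, *mozubi*); -a when the last vowel of the stem is a non-high vowel (*hadihe*, *hora*).
Since the last vowel of *foi* is /i/ (a high vowel), it takes -iw, giving *foiiw*.

foiiw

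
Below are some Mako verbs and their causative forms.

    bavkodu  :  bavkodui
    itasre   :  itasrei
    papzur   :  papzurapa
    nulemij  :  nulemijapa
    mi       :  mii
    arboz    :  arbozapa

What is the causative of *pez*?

pezapa

The alternation tracks the final sound of the stem — -apa when the stem ends in a consonant (*papzur*, *nulemij*, *arboz*); -i when the stem ends in a vowel (*bavkodu*, *itasre*, *mi*).
*pez* — final sound /z/ (a consonant) → -apa → *pezapa*.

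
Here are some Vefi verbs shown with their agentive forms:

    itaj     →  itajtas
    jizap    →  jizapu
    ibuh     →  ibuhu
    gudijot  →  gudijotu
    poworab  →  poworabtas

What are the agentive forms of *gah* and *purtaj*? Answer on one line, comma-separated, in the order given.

gahu, purtajtas

The pattern is voicing of the final consonant: -u when the stem ends in a voiceless consonant (*jizap*, *ibuh*, *gudijot*); -tas when the stem ends in a voiced consonant (*itaj*, *poworab*).
Since the final consonant of *gah* is /h/ (voiceless), it takes -u, giving *gahu*.
Since the final consonant of *purtaj* is /j/ (voiced), it takes -tas, giving *purtajtas*.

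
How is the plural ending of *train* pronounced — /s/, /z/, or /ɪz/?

The stem *train* ends in a voiced non-sibilant sound.
The plural suffix surfaces as /ɪz/ after sibilants, /s/ after other voiceless consonants, and /z/ after other voiced sounds.
So the plural -s on *train* is pronounced /z/.

/z/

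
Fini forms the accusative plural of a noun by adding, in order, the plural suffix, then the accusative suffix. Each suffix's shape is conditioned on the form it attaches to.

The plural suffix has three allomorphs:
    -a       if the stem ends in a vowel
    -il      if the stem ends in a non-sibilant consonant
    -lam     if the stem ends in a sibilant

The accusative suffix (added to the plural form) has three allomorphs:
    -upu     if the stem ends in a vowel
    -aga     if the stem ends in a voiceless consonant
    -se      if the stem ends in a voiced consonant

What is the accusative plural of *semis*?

*semis* — final sound /s/ (a sibilant) → -lam → *semislam*.
The final sound of the plural form *semislam* is /m/, which is a voiced consonant, so the accusative suffix is -se, giving *semislamse*.

semislamse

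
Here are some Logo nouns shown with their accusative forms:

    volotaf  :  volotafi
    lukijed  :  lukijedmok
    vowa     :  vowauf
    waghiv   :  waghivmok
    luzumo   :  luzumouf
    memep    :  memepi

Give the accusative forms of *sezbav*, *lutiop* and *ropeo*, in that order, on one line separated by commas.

sezbavmok, lutiopi, ropeouf

The alternation tracks the final sound of the stem — -i when the stem ends in a voiceless consonant (*volotaf*, *memep*); -mok when the stem ends in a voiced consonant (*lukijed*, *waghiv*); -uf when the stem ends in a vowel (*vowa*, *luzumo*).
Since the final sound of *sezbav* is /v/ (a voiced consonant), it takes -mok, giving *sezbavmok*.
*lutiop* — final sound /p/ (a voiceless consonant) → -i → *lutiopi*.
*ropeo* — final sound /o/ (a vowel) → -uf → *ropeouf*.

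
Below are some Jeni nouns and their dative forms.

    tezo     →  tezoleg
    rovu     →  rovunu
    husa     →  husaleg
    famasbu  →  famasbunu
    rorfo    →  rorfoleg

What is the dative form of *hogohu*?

hogohunu

The suffix is conditioned by the last vowel: -nu when the last vowel of the stem is a high vowel (*rovu*, *famasbu*); -leg when the last vowel of the stem is a non-high vowel (*tezo*, *husa*, *rorfo*).
*hogohu*: last vowel = /u/, a high vowel → -nu → *hogohunu*.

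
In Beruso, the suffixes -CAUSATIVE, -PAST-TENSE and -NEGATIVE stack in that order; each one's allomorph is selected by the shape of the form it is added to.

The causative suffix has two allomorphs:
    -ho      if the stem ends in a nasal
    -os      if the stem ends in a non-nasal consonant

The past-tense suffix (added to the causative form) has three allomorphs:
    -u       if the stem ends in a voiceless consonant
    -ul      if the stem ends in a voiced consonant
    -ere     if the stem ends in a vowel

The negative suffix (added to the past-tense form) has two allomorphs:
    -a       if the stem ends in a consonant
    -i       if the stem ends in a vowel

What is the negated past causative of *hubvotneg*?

hubvotnegosui

*hubvotneg*: final consonant = /g/, non-nasal → -os → *hubvotnegos*.
The final sound of the causative form *hubvotnegos* is /s/, which is a voiceless consonant, so the past-tense suffix is -u, giving *hubvotnegosu*.
The past-tense form *hubvotnegosu* — final sound /u/ (a vowel) → -i → *hubvotnegosui*.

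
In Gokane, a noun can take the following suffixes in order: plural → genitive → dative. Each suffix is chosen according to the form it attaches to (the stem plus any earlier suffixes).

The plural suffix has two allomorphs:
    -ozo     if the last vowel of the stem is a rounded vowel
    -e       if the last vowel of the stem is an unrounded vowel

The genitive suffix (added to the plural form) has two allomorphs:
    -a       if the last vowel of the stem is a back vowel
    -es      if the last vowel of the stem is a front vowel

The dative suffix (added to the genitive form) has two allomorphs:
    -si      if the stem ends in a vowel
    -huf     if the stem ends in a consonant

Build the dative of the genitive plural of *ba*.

baeeshuf

*ba*: last vowel = /a/, an unrounded vowel → -e → *bae*.
The plural form *bae*: last vowel = /e/, a front vowel → -es → *baees*.
The genitive form *baees*: final sound = /s/, a consonant → -huf → *baeeshuf*.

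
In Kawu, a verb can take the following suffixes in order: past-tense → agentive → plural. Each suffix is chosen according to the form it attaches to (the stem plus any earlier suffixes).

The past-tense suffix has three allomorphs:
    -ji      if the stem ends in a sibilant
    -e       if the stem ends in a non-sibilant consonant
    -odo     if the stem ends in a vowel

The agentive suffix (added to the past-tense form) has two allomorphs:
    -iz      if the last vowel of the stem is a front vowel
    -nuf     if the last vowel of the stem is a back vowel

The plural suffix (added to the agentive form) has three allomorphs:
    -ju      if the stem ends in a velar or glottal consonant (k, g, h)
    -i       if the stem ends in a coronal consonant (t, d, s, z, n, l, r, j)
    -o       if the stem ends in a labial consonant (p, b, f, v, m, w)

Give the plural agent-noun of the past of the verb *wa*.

waodonufo

*wa*: final sound = /a/, a vowel → -odo → *waodo*.
The past-tense form *waodo*: last vowel = /o/, a back vowel → -nuf → *waodonuf*.
The agentive form *waodonuf* — final consonant /f/ (labial) → -o → *waodonufo*.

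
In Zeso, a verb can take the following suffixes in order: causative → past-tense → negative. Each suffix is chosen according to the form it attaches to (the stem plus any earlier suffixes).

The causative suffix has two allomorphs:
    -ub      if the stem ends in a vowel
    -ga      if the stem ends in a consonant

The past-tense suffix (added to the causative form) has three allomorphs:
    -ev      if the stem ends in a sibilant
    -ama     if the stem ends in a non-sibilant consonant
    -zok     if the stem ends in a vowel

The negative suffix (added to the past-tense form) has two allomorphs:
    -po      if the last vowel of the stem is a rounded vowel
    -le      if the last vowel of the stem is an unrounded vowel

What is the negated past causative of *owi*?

The final sound of *owi* is /i/, which is a vowel, so the causative suffix is -ub, giving *owiub*.
The causative form *owiub*: final sound = /b/, a non-sibilant consonant → -ama → *owiubama*.
The past-tense form *owiubama*: last vowel = /a/, an unrounded vowel → -le → *owiubamale*.

owiubamale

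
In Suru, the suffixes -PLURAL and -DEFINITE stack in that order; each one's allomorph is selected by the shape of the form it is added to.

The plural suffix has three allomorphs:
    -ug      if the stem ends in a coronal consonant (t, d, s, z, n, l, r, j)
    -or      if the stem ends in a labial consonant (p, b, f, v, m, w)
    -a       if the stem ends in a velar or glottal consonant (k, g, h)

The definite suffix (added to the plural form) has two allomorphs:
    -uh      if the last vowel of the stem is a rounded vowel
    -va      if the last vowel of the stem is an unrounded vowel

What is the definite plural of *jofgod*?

jofgoduguh

Since the final consonant of *jofgod* is /d/ (coronal), it takes -ug, giving *jofgodug*.
Since the last vowel of the plural form *jofgodug* is /u/ (a rounded vowel), it takes -uh, giving *jofgoduguh*.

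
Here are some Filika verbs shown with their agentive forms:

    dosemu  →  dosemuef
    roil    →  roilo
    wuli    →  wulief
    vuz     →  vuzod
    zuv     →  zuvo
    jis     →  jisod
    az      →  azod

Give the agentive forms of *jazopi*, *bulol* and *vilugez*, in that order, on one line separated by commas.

jazopief, bulolo, vilugezod

The pattern is sibilance of the final sound: -od when the stem ends in a sibilant (*vuz*, *jis*, *az*); -o when the stem ends in a non-sibilant consonant (*roil*, *zuv*); -ef when the stem ends in a vowel (*dosemu*, *wuli*).
The final sound of *jazopi* is /i/, which is a vowel, so the suffix is -ef, giving *jazopief*.
*bulol*: final sound = /l/, a non-sibilant consonant → -o → *bulolo*.
*vilugez* — final sound /z/ (a sibilant) → -od → *vilugezod*.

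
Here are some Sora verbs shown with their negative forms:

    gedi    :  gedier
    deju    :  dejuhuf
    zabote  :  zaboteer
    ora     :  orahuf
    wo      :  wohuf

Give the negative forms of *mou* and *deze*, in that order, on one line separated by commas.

mouhuf, dezeer

Looking at the last vowel of each stem: -er when the last vowel of the stem is a front vowel (*gedi*, *zabote*); -huf when the last vowel of the stem is a back vowel (*deju*, *ora*, *wo*).
The last vowel of *mou* is /u/, which is a back vowel, so the suffix is -huf, giving *mouhuf*.
*deze*: last vowel = /e/, a front vowel → -er → *dezeer*.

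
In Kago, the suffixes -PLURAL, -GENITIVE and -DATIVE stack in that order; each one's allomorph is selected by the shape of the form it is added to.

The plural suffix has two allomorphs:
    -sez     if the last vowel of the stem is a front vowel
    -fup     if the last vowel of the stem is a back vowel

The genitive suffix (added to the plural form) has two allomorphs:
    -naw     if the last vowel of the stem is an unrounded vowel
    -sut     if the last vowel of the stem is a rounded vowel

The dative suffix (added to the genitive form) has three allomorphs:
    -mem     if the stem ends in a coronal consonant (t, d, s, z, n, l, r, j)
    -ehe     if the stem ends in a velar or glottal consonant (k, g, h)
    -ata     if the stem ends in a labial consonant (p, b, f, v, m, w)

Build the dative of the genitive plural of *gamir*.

gamirseznawata

Since the last vowel of *gamir* is /i/ (a front vowel), it takes -sez, giving *gamirsez*.
Since the last vowel of the plural form *gamirsez* is /e/ (an unrounded vowel), it takes -naw, giving *gamirseznaw*.
The final consonant of the genitive form *gamirseznaw* is /w/, which is labial, so the dative suffix is -ata, giving *gamirseznawata*.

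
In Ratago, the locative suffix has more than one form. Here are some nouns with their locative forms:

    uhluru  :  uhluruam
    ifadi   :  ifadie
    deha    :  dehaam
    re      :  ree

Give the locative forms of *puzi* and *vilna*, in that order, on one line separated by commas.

The pattern is front/back vowel harmony: -e when the last vowel of the stem is a front vowel (*ifadi*, *re*); -am when the last vowel of the stem is a back vowel (*uhluru*, *deha*).
The last vowel of *puzi* is /i/, which is a front vowel, so the suffix is -e, giving *puzie*.
*vilna* — last vowel /a/ (a back vowel) → -am → *vilnaam*.

puzie, vilnaam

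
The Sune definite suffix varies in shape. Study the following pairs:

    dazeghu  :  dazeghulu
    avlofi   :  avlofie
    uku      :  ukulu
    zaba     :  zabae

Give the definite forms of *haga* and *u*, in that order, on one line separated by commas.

hagae, ulu

Looking at the last vowel of each stem: -lu when the last vowel of the stem is a rounded vowel (*dazeghu*, *uku*); -e when the last vowel of the stem is an unrounded vowel (*avlofi*, *zaba*).
*haga*: last vowel = /a/, an unrounded vowel → -e → *hagae*.
Since the last vowel of *u* is /u/ (a rounded vowel), it takes -lu, giving *ulu*.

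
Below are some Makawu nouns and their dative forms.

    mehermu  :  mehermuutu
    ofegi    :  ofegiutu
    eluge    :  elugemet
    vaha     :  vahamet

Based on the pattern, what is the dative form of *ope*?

opemet

The pattern is height harmony: -utu when the last vowel of the stem is a high vowel (*mehermu*, *ofegi*); -met when the last vowel of the stem is a non-high vowel (*eluge*, *vaha*).
Since the last vowel of *ope* is /e/ (a non-high vowel), it takes -met, giving *opemet*.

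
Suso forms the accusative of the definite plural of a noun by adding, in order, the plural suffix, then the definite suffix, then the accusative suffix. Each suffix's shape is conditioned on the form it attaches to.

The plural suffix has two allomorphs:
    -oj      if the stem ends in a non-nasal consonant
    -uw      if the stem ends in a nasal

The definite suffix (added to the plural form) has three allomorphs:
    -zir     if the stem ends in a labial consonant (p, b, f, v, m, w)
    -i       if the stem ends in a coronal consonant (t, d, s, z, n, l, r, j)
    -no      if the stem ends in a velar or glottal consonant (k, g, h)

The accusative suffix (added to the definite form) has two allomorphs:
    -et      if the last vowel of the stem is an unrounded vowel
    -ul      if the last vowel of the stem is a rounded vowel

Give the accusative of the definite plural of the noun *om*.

omuwziret

*om* — final consonant /m/ (a nasal) → -uw → *omuw*.
Since the final consonant of the plural form *omuw* is /w/ (labial), it takes -zir, giving *omuwzir*.
The last vowel of the definite form *omuwzir* is /i/, which is an unrounded vowel, so the accusative suffix is -et, giving *omuwziret*.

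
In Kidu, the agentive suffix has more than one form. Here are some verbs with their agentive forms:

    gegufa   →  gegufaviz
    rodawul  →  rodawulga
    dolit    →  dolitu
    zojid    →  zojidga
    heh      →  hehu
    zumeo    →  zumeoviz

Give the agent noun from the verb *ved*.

vedga

The pattern is voicing of the final sound: -u when the stem ends in a voiceless consonant (*dolit*, *heh*); -ga when the stem ends in a voiced consonant (*rodawul*, *zojid*); -viz when the stem ends in a vowel (*gegufa*, *zumeo*).
The final sound of *ved* is /d/, which is a voiced consonant, so the suffix is -ga, giving *vedga*.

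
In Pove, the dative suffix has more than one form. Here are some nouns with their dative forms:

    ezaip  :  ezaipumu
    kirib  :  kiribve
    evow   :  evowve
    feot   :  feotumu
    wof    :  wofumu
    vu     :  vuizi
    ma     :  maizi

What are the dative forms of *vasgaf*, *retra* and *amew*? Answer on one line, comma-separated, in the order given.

The pattern is voicing of the final sound: -umu when the stem ends in a voiceless consonant (*ezaip*, *feot*, *wof*); -ve when the stem ends in a voiced consonant (*kirib*, *evow*); -izi when the stem ends in a vowel (*vu*, *ma*).
*vasgaf*: final sound = /f/, a voiceless consonant → -umu → *vasgafumu*.
*retra* — final sound /a/ (a vowel) → -izi → *retraizi*.
*amew*: final sound = /w/, a voiced consonant → -ve → *amewve*.

vasgafumu, retraizi, amewve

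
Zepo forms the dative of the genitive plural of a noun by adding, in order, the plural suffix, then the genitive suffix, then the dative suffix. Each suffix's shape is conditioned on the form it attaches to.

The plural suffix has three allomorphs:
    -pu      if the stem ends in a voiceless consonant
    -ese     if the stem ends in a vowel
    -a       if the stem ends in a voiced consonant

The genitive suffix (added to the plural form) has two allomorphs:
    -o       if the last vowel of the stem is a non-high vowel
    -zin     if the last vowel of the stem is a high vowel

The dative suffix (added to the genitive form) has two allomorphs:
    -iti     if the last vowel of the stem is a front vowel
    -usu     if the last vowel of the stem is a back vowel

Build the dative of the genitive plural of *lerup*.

*lerup*: final sound = /p/, a voiceless consonant → -pu → *leruppu*.
The last vowel of the plural form *leruppu* is /u/, which is a high vowel, so the genitive suffix is -zin, giving *leruppuzin*.
The last vowel of the genitive form *leruppuzin* is /i/, which is a front vowel, so the dative suffix is -iti, giving *leruppuziniti*.

leruppuziniti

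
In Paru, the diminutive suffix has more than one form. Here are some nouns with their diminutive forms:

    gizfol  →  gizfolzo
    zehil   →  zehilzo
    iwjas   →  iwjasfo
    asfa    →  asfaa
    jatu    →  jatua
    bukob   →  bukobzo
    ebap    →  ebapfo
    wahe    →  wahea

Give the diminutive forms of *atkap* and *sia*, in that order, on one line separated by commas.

Looking at the final sound of each stem: -fo when the stem ends in a voiceless consonant (*iwjas*, *ebap*); -zo when the stem ends in a voiced consonant (*gizfol*, *zehil*, *bukob*); -a when the stem ends in a vowel (*asfa*, *jatu*, *wahe*).
*atkap* — final sound /p/ (a voiceless consonant) → -fo → *atkapfo*.
*sia* — final sound /a/ (a vowel) → -a → *siaa*.

atkapfo, siaa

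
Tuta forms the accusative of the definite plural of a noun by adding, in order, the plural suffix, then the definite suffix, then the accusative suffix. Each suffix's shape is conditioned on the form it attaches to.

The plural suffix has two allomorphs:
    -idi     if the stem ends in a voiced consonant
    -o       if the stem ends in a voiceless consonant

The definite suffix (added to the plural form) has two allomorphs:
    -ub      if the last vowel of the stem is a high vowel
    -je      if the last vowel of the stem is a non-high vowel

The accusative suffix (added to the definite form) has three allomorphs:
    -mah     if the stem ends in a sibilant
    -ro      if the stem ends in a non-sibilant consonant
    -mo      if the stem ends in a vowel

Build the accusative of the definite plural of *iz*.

izidiubro

The final consonant of *iz* is /z/, which is voiced, so the plural suffix is -idi, giving *izidi*.
The last vowel of the plural form *izidi* is /i/, which is a high vowel, so the definite suffix is -ub, giving *izidiub*.
The definite form *izidiub*: final sound = /b/, a non-sibilant consonant → -ro → *izidiubro*.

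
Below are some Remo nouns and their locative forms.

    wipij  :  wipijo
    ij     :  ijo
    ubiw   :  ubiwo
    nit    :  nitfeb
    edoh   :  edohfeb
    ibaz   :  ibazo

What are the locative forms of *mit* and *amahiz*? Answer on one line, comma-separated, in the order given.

mitfeb, amahizo

The suffix is conditioned by the final consonant: -feb when the stem ends in a voiceless consonant (*nit*, *edoh*); -o when the stem ends in a voiced consonant (*wipij*, *ij*, *ubiw*, *ibaz*).
The final consonant of *mit* is /t/, which is voiceless, so the suffix is -feb, giving *mitfeb*.
*amahiz*: final consonant = /z/, voiced → -o → *amahizo*.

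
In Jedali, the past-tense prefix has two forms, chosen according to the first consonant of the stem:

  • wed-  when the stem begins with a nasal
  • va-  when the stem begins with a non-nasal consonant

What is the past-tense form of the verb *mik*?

wedmik

The first consonant of *mik* is /m/, which is a nasal, so the prefix is wed-, giving *wedmik*.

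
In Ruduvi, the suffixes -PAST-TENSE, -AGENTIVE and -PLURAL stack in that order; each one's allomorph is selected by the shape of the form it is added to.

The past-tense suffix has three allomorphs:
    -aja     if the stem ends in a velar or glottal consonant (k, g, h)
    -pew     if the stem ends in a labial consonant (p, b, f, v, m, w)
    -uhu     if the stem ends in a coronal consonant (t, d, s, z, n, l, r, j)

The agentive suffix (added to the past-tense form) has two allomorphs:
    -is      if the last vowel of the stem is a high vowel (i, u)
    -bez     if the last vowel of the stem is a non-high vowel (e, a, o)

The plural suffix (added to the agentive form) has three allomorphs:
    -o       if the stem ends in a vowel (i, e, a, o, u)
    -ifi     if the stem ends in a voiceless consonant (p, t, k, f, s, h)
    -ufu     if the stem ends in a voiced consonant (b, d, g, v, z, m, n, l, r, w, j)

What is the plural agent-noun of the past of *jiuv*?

jiuvpewbezufu

Since the final consonant of *jiuv* is /v/ (labial), it takes -pew, giving *jiuvpew*.
The past-tense form *jiuvpew* — last vowel /e/ (a non-high vowel) → -bez → *jiuvpewbez*.
The agentive form *jiuvpewbez*: final sound = /z/, a voiced consonant → -ufu → *jiuvpewbezufu*.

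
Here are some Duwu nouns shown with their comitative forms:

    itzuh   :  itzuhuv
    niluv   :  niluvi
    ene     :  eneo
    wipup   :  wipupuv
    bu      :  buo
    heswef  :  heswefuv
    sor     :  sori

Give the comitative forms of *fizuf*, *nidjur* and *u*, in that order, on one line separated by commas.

The alternation tracks the final sound of the stem — -uv when the stem ends in a voiceless consonant (*itzuh*, *wipup*, *heswef*); -i when the stem ends in a voiced consonant (*niluv*, *sor*); -o when the stem ends in a vowel (*ene*, *bu*).
*fizuf* — final sound /f/ (a voiceless consonant) → -uv → *fizufuv*.
*nidjur*: final sound = /r/, a voiced consonant → -i → *nidjuri*.
Since the final sound of *u* is /u/ (a vowel), it takes -o, giving *uo*.

fizufuv, nidjuri, uo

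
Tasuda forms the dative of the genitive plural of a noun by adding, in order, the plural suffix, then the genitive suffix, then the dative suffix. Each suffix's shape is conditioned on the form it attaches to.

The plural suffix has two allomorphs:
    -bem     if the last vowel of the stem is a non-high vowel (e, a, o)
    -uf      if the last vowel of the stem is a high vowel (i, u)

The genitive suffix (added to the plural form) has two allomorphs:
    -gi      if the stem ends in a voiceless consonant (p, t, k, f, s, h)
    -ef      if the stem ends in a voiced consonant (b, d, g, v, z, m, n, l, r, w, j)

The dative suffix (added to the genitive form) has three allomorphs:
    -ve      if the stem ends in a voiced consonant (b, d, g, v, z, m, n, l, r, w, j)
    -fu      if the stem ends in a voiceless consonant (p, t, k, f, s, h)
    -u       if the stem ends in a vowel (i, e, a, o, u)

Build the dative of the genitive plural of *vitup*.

vitupufgiu

The last vowel of *vitup* is /u/, which is a high vowel, so the plural suffix is -uf, giving *vitupuf*.
Since the final consonant of the plural form *vitupuf* is /f/ (voiceless), it takes -gi, giving *vitupufgi*.
The final sound of the genitive form *vitupufgi* is /i/, which is a vowel, so the dative suffix is -u, giving *vitupufgiu*.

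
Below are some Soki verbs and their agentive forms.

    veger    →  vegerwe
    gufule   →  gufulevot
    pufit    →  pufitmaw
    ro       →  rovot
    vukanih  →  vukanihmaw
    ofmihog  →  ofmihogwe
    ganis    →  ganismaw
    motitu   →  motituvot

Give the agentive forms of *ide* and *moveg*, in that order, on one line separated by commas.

idevot, movegwe

The pattern is voicing of the final sound: -maw when the stem ends in a voiceless consonant (*pufit*, *vukanih*, *ganis*); -we when the stem ends in a voiced consonant (*veger*, *ofmihog*); -vot when the stem ends in a vowel (*gufule*, *ro*, *motitu*).
*ide* — final sound /e/ (a vowel) → -vot → *idevot*.
*moveg*: final sound = /g/, a voiced consonant → -we → *movegwe*.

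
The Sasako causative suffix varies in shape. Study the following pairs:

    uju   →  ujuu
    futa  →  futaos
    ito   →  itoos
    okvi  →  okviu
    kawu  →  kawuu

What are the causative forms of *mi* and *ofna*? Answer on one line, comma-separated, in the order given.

The alternation tracks the last vowel of the stem — -u when the last vowel of the stem is a high vowel (*uju*, *okvi*, *kawu*); -os when the last vowel of the stem is a non-high vowel (*futa*, *ito*).
The last vowel of *mi* is /i/, which is a high vowel, so the suffix is -u, giving *miu*.
Since the last vowel of *ofna* is /a/ (a non-high vowel), it takes -os, giving *ofnaos*.

miu, ofnaos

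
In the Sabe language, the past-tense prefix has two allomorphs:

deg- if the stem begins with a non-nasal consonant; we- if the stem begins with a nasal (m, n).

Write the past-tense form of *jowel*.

degjowel

The first consonant of *jowel* is /j/, which is non-nasal, so the prefix is deg-, giving *degjowel*.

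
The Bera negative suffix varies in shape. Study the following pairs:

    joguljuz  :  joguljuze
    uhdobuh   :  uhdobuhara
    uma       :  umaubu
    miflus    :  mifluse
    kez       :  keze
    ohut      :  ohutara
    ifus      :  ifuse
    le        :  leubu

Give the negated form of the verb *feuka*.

feukaubu

The alternation tracks the final sound of the stem — -e when the stem ends in a sibilant (*joguljuz*, *miflus*, *kez*, *ifus*); -ara when the stem ends in a non-sibilant consonant (*uhdobuh*, *ohut*); -ubu when the stem ends in a vowel (*uma*, *le*).
*feuka* — final sound /a/ (a vowel) → -ubu → *feukaubu*.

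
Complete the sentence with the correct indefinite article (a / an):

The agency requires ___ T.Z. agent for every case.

The indefinite article is chosen by the initial *sound* of the following word, not its spelling.
The initialism *T.Z.* is read letter by letter; the first letter, T, is pronounced /tiː/, which begins with a consonant sound.
So the article is *a*: The agency requires a T.Z. agent for every case.

a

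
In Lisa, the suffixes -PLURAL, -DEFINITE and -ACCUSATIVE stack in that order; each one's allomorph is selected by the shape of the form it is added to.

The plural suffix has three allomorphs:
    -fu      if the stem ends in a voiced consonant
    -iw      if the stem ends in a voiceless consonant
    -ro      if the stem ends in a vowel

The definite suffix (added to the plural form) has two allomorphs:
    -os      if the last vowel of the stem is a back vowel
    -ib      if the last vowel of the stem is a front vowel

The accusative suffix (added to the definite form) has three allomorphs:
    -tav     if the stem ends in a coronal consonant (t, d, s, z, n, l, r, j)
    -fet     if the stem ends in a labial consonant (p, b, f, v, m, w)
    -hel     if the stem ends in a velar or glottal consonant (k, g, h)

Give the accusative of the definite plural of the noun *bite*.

biteroostav

The final sound of *bite* is /e/, which is a vowel, so the plural suffix is -ro, giving *bitero*.
Since the last vowel of the plural form *bitero* is /o/ (a back vowel), it takes -os, giving *biteroos*.
Since the final consonant of the definite form *biteroos* is /s/ (coronal), it takes -tav, giving *biteroostav*.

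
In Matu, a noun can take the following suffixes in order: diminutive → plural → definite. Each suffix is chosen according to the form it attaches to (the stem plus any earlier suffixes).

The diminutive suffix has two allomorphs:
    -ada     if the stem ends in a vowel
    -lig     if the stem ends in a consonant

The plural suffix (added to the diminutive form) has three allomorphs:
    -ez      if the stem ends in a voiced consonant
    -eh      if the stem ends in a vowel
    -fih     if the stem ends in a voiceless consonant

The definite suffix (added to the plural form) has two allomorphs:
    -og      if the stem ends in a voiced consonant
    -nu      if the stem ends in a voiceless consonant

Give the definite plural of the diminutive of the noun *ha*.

haadaehnu

Since the final sound of *ha* is /a/ (a vowel), it takes -ada, giving *haada*.
The diminutive form *haada*: final sound = /a/, a vowel → -eh → *haadaeh*.
The plural form *haadaeh*: final consonant = /h/, voiceless → -nu → *haadaehnu*.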